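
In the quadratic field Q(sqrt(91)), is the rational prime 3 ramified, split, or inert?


K = Q(sqrt(91)). Since d mod 4 = 3, disc(K) = 364.
Check p | disc: 364 mod 3 = 1.
p does not divide disc. Compute Legendre symbol (d/p):
1^((3-1)/2) mod 3 = 1
(d/p) = 1, so p splits: (p) = P*P' with e=1, f=1, g=2.
Therefore p is split.

split


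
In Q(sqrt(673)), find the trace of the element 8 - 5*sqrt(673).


Tr(a + b*sqrt(d)) = (a + b*sqrt(d)) + (a - b*sqrt(d)) = 2a
= 2 * (8)
= 16

16


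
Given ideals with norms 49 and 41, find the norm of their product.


N(IJ) = N(I) * N(J)
= 49 * 41
= 2009

2009


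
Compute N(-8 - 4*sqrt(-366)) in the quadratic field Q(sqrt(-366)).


N(a + b*sqrt(d)) = a^2 - d*b^2
= (-8)^2 - (-366)*(-4)^2
= 64 + 5856
= 5920

5920


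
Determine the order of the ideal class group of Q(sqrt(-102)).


K = Q(sqrt(-102)). d mod 4 = 2, so D = disc(K) = 4d = -408
h(K) equals the number of primitive reduced positive-definite forms (a, b, c) = a*x^2 + b*x*y + c*y^2 with b^2 - 4ac = D,
where reduced means |b| <= a <= c, with b >= 0 whenever |b| = a or a = c, and primitive means gcd(a, b, c) = 1.
Reduced forces 3a^2 <= |D| = 408, so 1 <= a <= 11; b must have the parity of D, and c = (b^2 - D)/(4a) must be an integer >= a.
Enumerate a = 1..11, b in [-a, a]:
  a=1: (1, 0, 102)  [1]
  a=2: (2, 0, 51)  [1]
  a=3: (3, 0, 34)  [1]
  a=4..5: none
  a=6: (6, 0, 17)  [1]
  a=7..11: none
Total reduced forms: 1 + 1 + 1 + 1 = 4
h = 4

4


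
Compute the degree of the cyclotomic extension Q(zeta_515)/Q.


The degree equals Euler's totient phi(515).
515 = 5 * 103
phi(515) = 408

408


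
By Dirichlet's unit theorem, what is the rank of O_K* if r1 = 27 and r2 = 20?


By Dirichlet's unit theorem:
rank = r1 + r2 - 1
= 27 + 20 - 1
= 46

46


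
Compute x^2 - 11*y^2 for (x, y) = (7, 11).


x^2 - d*y^2
= 7^2 - 11*11^2
= 49 - 1331
= -1282

-1282


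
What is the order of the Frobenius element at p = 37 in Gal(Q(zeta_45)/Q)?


The Frobenius at p in Gal(Q(zeta_n)/Q) = (Z/nZ)* is the class of p, so its order is ord_45(37), the smallest k >= 1 with 37^k = 1 mod 45.
n = 45 = 3^2 * 5, phi(45) = 24; the order divides phi(n).
Divisors of 24: 1, 2, 3, 4, 6, 8, 12, 24
Repeated squaring mod 45: 37^1 = 37, 37^2 = 19, 37^4 = 1, 37^8 = 1, 37^16 = 1
Test divisors in increasing order:
  k=1: 37^1 = 37 mod 45
  k=2: 37^2 = 19 mod 45
  k=3: 37^3 = 19 * 37 = 28 mod 45
  k=4: 37^4 = 1 mod 45  <- first divisor giving 1
Order = 4

4


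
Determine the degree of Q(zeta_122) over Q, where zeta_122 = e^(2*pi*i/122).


The degree equals Euler's totient phi(122).
122 = 2 * 61
phi(122) = 60

60


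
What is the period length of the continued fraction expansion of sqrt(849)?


Run the CF algorithm for sqrt(849).
a_0 = floor(sqrt(849)) = 29; set m_0=0, q_0=1.
Recurrence: m' = q*a - m,  q' = (d - m'^2)/q,  a' = floor((a_0 + m')/q').
  step 1: m=29, q=8, a=7
  step 2: m=27, q=15, a=3
  step 3: m=18, q=35, a=1
  step 4: m=17, q=16, a=2
  step 5: m=15, q=39, a=1
  step 6: m=24, q=7, a=7
  step 7: m=25, q=32, a=1
  step 8: m=7, q=25, a=1
  step 9: m=18, q=21, a=2
  step 10: m=24, q=13, a=4
  step 11: m=28, q=5, a=11
  step 12: m=27, q=24, a=2
  step 13: m=21, q=17, a=2
  step 14: m=13, q=40, a=1
  step 15: m=27, q=3, a=18
  step 16: m=27, q=40, a=1
  step 17: m=13, q=17, a=2
  step 18: m=21, q=24, a=2
  step 19: m=27, q=5, a=11
  step 20: m=28, q=13, a=4
  step 21: m=24, q=21, a=2
  step 22: m=18, q=25, a=1
  step 23: m=7, q=32, a=1
  step 24: m=25, q=7, a=7
  step 25: m=24, q=39, a=1
  step 26: m=15, q=16, a=2
  step 27: m=17, q=35, a=1
  step 28: m=18, q=15, a=3
  step 29: m=27, q=8, a=7
  step 30: m=29, q=1, a=58
a_30 = 2*a_0 = 58, so the period closes here.
sqrt(849) = [29; 7, 3, 1, 2, 1, 7, 1, 1, 2, 4, 11, 2, 2, 1, 18, 1, 2, 2, 11, 4, 2, 1, 1, 7, 1, 2, 1, 3, 7, 58]
Period length = 30

30


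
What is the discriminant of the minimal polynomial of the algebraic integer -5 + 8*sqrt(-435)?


The element -5 + 8*sqrt(-435) has minimal polynomial:
x^2 + 10*x + 27865
Discriminant = (10)^2 - 4*(27865)
= 100 - 111460
= -111360

-111360


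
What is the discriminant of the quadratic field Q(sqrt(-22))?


For K = Q(sqrt(d)) with d squarefree: disc(K) = d if d = 1 mod 4, and disc(K) = 4d if d = 2 or 3 mod 4.
Here d = -22, and d mod 4 = 2.
d = 2 mod 4, not 1 (O_K = Z[sqrt(d)]), so disc(K) = 4d = 4 * (-22) = -88

-88


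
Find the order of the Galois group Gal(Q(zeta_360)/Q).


|Gal(Q(zeta_360)/Q)| = phi(360)
= 96

96


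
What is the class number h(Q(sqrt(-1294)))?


K = Q(sqrt(-1294)). d mod 4 = 2, so D = disc(K) = 4d = -5176
h(K) equals the number of primitive reduced positive-definite forms (a, b, c) = a*x^2 + b*x*y + c*y^2 with b^2 - 4ac = D,
where reduced means |b| <= a <= c, with b >= 0 whenever |b| = a or a = c, and primitive means gcd(a, b, c) = 1.
Reduced forces 3a^2 <= |D| = 5176, so 1 <= a <= 41; b must have the parity of D, and c = (b^2 - D)/(4a) must be an integer >= a.
Enumerate a = 1..41, b in [-a, a]:
  a=1: (1, 0, 1294)  [1]
  a=2: (2, 0, 647)  [1]
  a=3..4: none
  a=5: (5, -2, 259), (5, 2, 259)  [2]
  a=6: none
  a=7: (7, -2, 185), (7, 2, 185)  [2]
  a=8..9: none
  a=10: (10, -8, 131), (10, 8, 131)  [2]
  a=11: (11, -4, 118), (11, 4, 118)  [2]
  a=12..13: none
  a=14: (14, -12, 95), (14, 12, 95)  [2]
  a=15..16: none
  a=17: (17, -14, 79), (17, 14, 79)  [2]
  a=18: none
  a=19: (19, -12, 70), (19, 12, 70)  [2]
  a=20..21: none
  a=22: (22, -4, 59), (22, 4, 59)  [2]
  a=23..24: none
  a=25: (25, -18, 55), (25, 18, 55)  [2]
  a=26..30: none
  a=31: (31, -30, 49), (31, 30, 49)  [2]
  a=32..33: none
  a=34: (34, -20, 41), (34, 20, 41)  [2]
  a=35: (35, -12, 38), (35, -2, 37), (35, 2, 37), (35, 12, 38)  [4]
  a=36..41: none
Total reduced forms: 1 + 1 + 2 + 2 + 2 + 2 + 2 + 2 + 2 + 2 + 2 + 2 + 2 + 4 = 28
h = 28

28


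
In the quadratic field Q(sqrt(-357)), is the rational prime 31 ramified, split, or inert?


K = Q(sqrt(-357)). Since d mod 4 = 3, disc(K) = -1428.
Check p | disc: -1428 mod 31 = 29.
p does not divide disc. Compute Legendre symbol (d/p):
15^((31-1)/2) mod 31 = -1
(d/p) = -1, so p is inert: (p) stays prime with e=1, f=2, g=1.
Therefore p is inert.

inert


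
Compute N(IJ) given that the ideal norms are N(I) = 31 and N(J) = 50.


N(IJ) = N(I) * N(J)
= 31 * 50
= 1550

1550


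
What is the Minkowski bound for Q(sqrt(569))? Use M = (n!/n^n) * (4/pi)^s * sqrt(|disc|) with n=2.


d = 569, d mod 4 = 1, so disc(K) = d = 569; |disc(K)| = 569
Real quadratic field, so n = 2, s = r2 = 0, r1 = 2
M = (n!/n^n) * (4/pi)^s * sqrt(|disc(K)|) = (2!/2^2) * (4/pi)^0 * sqrt(569)
= 0.5 * 1.000000 * 23.853721
= 11.9269

11.9269


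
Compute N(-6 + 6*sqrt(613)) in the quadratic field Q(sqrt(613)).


N(a + b*sqrt(d)) = a^2 - d*b^2
= (-6)^2 - (613)*(6)^2
= 36 - 22068
= -22032

-22032


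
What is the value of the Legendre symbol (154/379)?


p = 379 is prime, so compute (154/379) with the reciprocity algorithm (Jacobi-symbol steps: pull out 2s via (2/n), flip via reciprocity, reduce):
  pull out 2: (2/379) = -1  (since 379 mod 8 = 3)
  reciprocity: (77/379) -> +(379/77)
  reduce: (71/77)
  reciprocity: (71/77) -> +(77/71)
  reduce: (6/71)
  pull out 2: (2/71) = +1  (since 71 mod 8 = 7)
  reciprocity: (3/71) -> -(71/3)
  reduce: (2/3)
  pull out 2: (2/3) = -1  (since 3 mod 8 = 3)
  (1/3) = 1
Product of signs = -1
(154/379) = -1

-1


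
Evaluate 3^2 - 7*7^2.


x^2 - d*y^2
= 3^2 - 7*7^2
= 9 - 343
= -334

-334


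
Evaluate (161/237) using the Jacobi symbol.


Compute (161/237) via quadratic reciprocity:
  reciprocity: (161/237) -> +(237/161)
  reduce: (76/161)
  pull out 2: (2/161) = +1  (since 161 mod 8 = 1)
  pull out 2: (2/161) = +1  (since 161 mod 8 = 1)
  reciprocity: (19/161) -> +(161/19)
  reduce: (9/19)
  reciprocity: (9/19) -> +(19/9)
  reduce: (1/9)
  (1/9) = 1
Product of signs = 1

1


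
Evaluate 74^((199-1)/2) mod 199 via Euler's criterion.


p = 199 is prime and the exponent is (p-1)/2 = 99, so by Euler's criterion 74^99 = (74/199) = +1 or -1 mod 199.
Compute by square-and-multiply:
  99 = 64 + 32 + 2 + 1 (binary 1100011)
  Repeated squaring mod 199: 74^1 = 74, 74^2 = 103, 74^4 = 62, 74^8 = 63, 74^16 = 188, 74^32 = 121, 74^64 = 114
  74^99 = 74^64 * 74^32 * 74^2 * 74^1 = 114 * 121 * 103 * 74 mod 199
    114 * 121 = 13794 = 63 mod 199
    63 * 103 = 6489 = 121 mod 199
    121 * 74 = 8954 = 198 mod 199
  74^99 = 198 mod 199
Result 198 = p - 1 = -1 mod 199: 74 is a quadratic non-residue mod 199. As a residue in [0, p-1] the value is 198.
74^99 mod 199 = 198

198


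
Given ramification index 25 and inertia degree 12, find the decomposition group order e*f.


|D_P| = e * f
= 25 * 12
= 300

300


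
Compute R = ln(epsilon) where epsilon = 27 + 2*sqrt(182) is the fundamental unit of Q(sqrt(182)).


epsilon = 27 + 2*sqrt(182)
= 53.9815
R = ln(53.9815)
= 3.9886

3.9886


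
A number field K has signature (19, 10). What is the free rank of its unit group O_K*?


By Dirichlet's unit theorem:
rank = r1 + r2 - 1
= 19 + 10 - 1
= 28

28


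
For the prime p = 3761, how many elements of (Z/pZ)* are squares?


For prime p, the number of non-zero quadratic residues is (p-1)/2.
= (3761-1)/2
= 1880

1880


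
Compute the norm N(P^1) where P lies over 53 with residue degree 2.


N(P^a) = p^(a*f)
= 53^(1*2)
= 53^2
= 2809

2809


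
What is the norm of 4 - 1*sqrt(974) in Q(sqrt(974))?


N(a + b*sqrt(d)) = a^2 - d*b^2
= (4)^2 - (974)*(-1)^2
= 16 - 974
= -958

-958


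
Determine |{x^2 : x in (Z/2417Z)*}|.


For prime p, the number of non-zero quadratic residues is (p-1)/2.
= (2417-1)/2
= 1208

1208


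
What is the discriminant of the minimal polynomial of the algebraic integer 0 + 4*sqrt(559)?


The element 0 + 4*sqrt(559) has minimal polynomial:
x^2 + 0*x - 8944
Discriminant = (0)^2 - 4*(-8944)
= 0 + 35776
= 35776

35776


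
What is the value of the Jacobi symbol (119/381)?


Compute (119/381) via quadratic reciprocity:
  reciprocity: (119/381) -> +(381/119)
  reduce: (24/119)
  pull out 2: (2/119) = +1  (since 119 mod 8 = 7)
  pull out 2: (2/119) = +1  (since 119 mod 8 = 7)
  pull out 2: (2/119) = +1  (since 119 mod 8 = 7)
  reciprocity: (3/119) -> -(119/3)
  reduce: (2/3)
  pull out 2: (2/3) = -1  (since 3 mod 8 = 3)
  (1/3) = 1
Product of signs = 1

1


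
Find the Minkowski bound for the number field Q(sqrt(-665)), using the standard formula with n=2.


d = -665, d mod 4 = 3, so disc(K) = 4d = -2660; |disc(K)| = 2660
Imaginary quadratic field, so n = 2, s = r2 = 1, r1 = 0
M = (n!/n^n) * (4/pi)^s * sqrt(|disc(K)|) = (2!/2^2) * (4/pi)^1 * sqrt(2660)
= 0.5 * 1.273240 * 51.575188
= 32.8338

32.8338


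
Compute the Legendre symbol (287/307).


p = 307 is prime, so compute (287/307) with the reciprocity algorithm (Jacobi-symbol steps: pull out 2s via (2/n), flip via reciprocity, reduce):
  reciprocity: (287/307) -> -(307/287)
  reduce: (20/287)
  pull out 2: (2/287) = +1  (since 287 mod 8 = 7)
  pull out 2: (2/287) = +1  (since 287 mod 8 = 7)
  reciprocity: (5/287) -> +(287/5)
  reduce: (2/5)
  pull out 2: (2/5) = -1  (since 5 mod 8 = 5)
  (1/5) = 1
Product of signs = 1
(287/307) = 1

1


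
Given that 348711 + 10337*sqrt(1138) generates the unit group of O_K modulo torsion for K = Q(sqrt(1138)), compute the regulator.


epsilon = 348711 + 10337*sqrt(1138)
= 697422.0000
R = ln(697422.0000)
= 13.4551

13.4551


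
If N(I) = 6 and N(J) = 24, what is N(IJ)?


N(IJ) = N(I) * N(J)
= 6 * 24
= 144

144


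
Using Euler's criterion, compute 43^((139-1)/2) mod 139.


p = 139 is prime and the exponent is (p-1)/2 = 69, so by Euler's criterion 43^69 = (43/139) = +1 or -1 mod 139.
Compute by square-and-multiply:
  69 = 64 + 4 + 1 (binary 1000101)
  Repeated squaring mod 139: 43^1 = 43, 43^2 = 42, 43^4 = 96, 43^8 = 42, 43^16 = 96, 43^32 = 42, 43^64 = 96
  43^69 = 43^64 * 43^4 * 43^1 = 96 * 96 * 43 mod 139
    96 * 96 = 9216 = 42 mod 139
    42 * 43 = 1806 = 138 mod 139
  43^69 = 138 mod 139
Result 138 = p - 1 = -1 mod 139: 43 is a quadratic non-residue mod 139. As a residue in [0, p-1] the value is 138.
43^69 mod 139 = 138

138


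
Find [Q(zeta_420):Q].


The degree equals Euler's totient phi(420).
420 = 2^2 * 3 * 5 * 7
phi(420) = 96

96


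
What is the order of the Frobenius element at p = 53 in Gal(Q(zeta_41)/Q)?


The Frobenius at p in Gal(Q(zeta_n)/Q) = (Z/nZ)* is the class of p, so its order is ord_41(53), the smallest k >= 1 with 53^k = 1 mod 41.
n = 41 = 41, phi(41) = 40; the order divides phi(n).
Divisors of 40: 1, 2, 4, 5, 8, 10, 20, 40
Repeated squaring mod 41: 53^1 = 12, 53^2 = 21, 53^4 = 31, 53^8 = 18, 53^16 = 37, 53^32 = 16
Test divisors in increasing order:
  k=1: 53^1 = 12 mod 41
  k=2: 53^2 = 21 mod 41
  k=4: 53^4 = 31 mod 41
  k=5: 53^5 = 31 * 12 = 3 mod 41
  k=8: 53^8 = 18 mod 41
  k=10: 53^10 = 18 * 21 = 9 mod 41
  k=20: 53^20 = 37 * 31 = 40 mod 41
  k=40: 53^40 = 16 * 18 = 1 mod 41  <- first divisor giving 1
Order = 40

40


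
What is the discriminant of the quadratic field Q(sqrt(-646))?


For K = Q(sqrt(d)) with d squarefree: disc(K) = d if d = 1 mod 4, and disc(K) = 4d if d = 2 or 3 mod 4.
Here d = -646, and d mod 4 = 2.
d = 2 mod 4, not 1 (O_K = Z[sqrt(d)]), so disc(K) = 4d = 4 * (-646) = -2584

-2584


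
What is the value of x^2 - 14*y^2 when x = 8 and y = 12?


x^2 - d*y^2
= 8^2 - 14*12^2
= 64 - 2016
= -1952

-1952


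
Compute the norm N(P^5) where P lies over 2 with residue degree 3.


N(P^a) = p^(a*f)
= 2^(5*3)
= 2^15
= 32768

32768


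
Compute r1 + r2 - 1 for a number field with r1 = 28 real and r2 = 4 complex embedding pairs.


By Dirichlet's unit theorem:
rank = r1 + r2 - 1
= 28 + 4 - 1
= 31

31


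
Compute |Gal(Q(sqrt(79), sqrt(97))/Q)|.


The 2 square roots of distinct primes are multiplicatively independent over Q,
so [K:Q] = 2^2 and Gal(K/Q) is isomorphic to (Z/2Z)^2.
|Gal| = 2^2 = 4

4


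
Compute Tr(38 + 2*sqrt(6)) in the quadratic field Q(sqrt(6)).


Tr(a + b*sqrt(d)) = (a + b*sqrt(d)) + (a - b*sqrt(d)) = 2a
= 2 * (38)
= 76

76


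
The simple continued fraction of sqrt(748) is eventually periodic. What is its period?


Run the CF algorithm for sqrt(748).
a_0 = floor(sqrt(748)) = 27; set m_0=0, q_0=1.
Recurrence: m' = q*a - m,  q' = (d - m'^2)/q,  a' = floor((a_0 + m')/q').
  step 1: m=27, q=19, a=2
  step 2: m=11, q=33, a=1
  step 3: m=22, q=8, a=6
  step 4: m=26, q=9, a=5
  step 5: m=19, q=43, a=1
  step 6: m=24, q=4, a=12
  step 7: m=24, q=43, a=1
  step 8: m=19, q=9, a=5
  step 9: m=26, q=8, a=6
  step 10: m=22, q=33, a=1
  step 11: m=11, q=19, a=2
  step 12: m=27, q=1, a=54
a_12 = 2*a_0 = 54, so the period closes here.
sqrt(748) = [27; 2, 1, 6, 5, 1, 12, 1, 5, 6, 1, 2, 54]
Period length = 12

12


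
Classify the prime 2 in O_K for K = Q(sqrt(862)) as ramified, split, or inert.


K = Q(sqrt(862)). Since d mod 4 = 2, disc(K) = 3448.
Check p | disc: 3448 mod 2 = 0.
p divides disc, so p ramifies: (p) = P^2 with e=2, f=1, g=1.
Therefore p is ramified.

ramified


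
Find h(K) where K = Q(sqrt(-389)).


K = Q(sqrt(-389)). d mod 4 = 3, so D = disc(K) = 4d = -1556
h(K) equals the number of primitive reduced positive-definite forms (a, b, c) = a*x^2 + b*x*y + c*y^2 with b^2 - 4ac = D,
where reduced means |b| <= a <= c, with b >= 0 whenever |b| = a or a = c, and primitive means gcd(a, b, c) = 1.
Reduced forces 3a^2 <= |D| = 1556, so 1 <= a <= 22; b must have the parity of D, and c = (b^2 - D)/(4a) must be an integer >= a.
Enumerate a = 1..22, b in [-a, a]:
  a=1: (1, 0, 389)  [1]
  a=2: (2, 2, 195)  [1]
  a=3: (3, -2, 130), (3, 2, 130)  [2]
  a=4: none
  a=5: (5, -2, 78), (5, 2, 78)  [2]
  a=6: (6, -2, 65), (6, 2, 65)  [2]
  a=7..8: none
  a=9: (9, -8, 45), (9, 8, 45)  [2]
  a=10: (10, -2, 39), (10, 2, 39)  [2]
  a=11..12: none
  a=13: (13, -2, 30), (13, 2, 30)  [2]
  a=14: none
  a=15: (15, -8, 27), (15, -2, 26), (15, 2, 26), (15, 8, 27)  [4]
  a=16: none
  a=17: (17, -12, 25), (17, 12, 25)  [2]
  a=18: (18, -10, 23), (18, 10, 23)  [2]
  a=19..22: none
Total reduced forms: 1 + 1 + 2 + 2 + 2 + 2 + 2 + 2 + 4 + 2 + 2 = 22
h = 22

22


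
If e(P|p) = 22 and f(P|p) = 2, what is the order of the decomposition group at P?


|D_P| = e * f
= 22 * 2
= 44

44


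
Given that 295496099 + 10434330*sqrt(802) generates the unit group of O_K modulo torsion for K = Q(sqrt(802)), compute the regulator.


epsilon = 295496099 + 10434330*sqrt(802)
= 5.9099e+08
R = ln(5.9099e+08)
= 20.1973

20.1973


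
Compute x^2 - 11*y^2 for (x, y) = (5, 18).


x^2 - d*y^2
= 5^2 - 11*18^2
= 25 - 3564
= -3539

-3539


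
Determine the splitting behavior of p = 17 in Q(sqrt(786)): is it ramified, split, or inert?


K = Q(sqrt(786)). Since d mod 4 = 2, disc(K) = 3144.
Check p | disc: 3144 mod 17 = 16.
p does not divide disc. Compute Legendre symbol (d/p):
4^((17-1)/2) mod 17 = 1
(d/p) = 1, so p splits: (p) = P*P' with e=1, f=1, g=2.
Therefore p is split.

split


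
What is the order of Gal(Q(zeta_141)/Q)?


|Gal(Q(zeta_141)/Q)| = phi(141)
= 92

92


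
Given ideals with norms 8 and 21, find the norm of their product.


N(IJ) = N(I) * N(J)
= 8 * 21
= 168

168


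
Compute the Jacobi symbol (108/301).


Compute (108/301) via quadratic reciprocity:
  pull out 2: (2/301) = -1  (since 301 mod 8 = 5)
  pull out 2: (2/301) = -1  (since 301 mod 8 = 5)
  reciprocity: (27/301) -> +(301/27)
  reduce: (4/27)
  pull out 2: (2/27) = -1  (since 27 mod 8 = 3)
  pull out 2: (2/27) = -1  (since 27 mod 8 = 3)
  (1/27) = 1
Product of signs = 1

1


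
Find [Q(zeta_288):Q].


The degree equals Euler's totient phi(288).
288 = 2^5 * 3^2
phi(288) = 96

96


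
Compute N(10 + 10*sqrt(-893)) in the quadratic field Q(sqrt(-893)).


N(a + b*sqrt(d)) = a^2 - d*b^2
= (10)^2 - (-893)*(10)^2
= 100 + 89300
= 89400

89400


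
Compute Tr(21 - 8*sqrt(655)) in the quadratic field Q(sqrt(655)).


Tr(a + b*sqrt(d)) = (a + b*sqrt(d)) + (a - b*sqrt(d)) = 2a
= 2 * (21)
= 42

42


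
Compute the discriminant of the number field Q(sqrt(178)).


For K = Q(sqrt(d)) with d squarefree: disc(K) = d if d = 1 mod 4, and disc(K) = 4d if d = 2 or 3 mod 4.
Here d = 178, and d mod 4 = 2.
d = 2 mod 4, not 1 (O_K = Z[sqrt(d)]), so disc(K) = 4d = 4 * (178) = 712

712


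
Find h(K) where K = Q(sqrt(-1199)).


K = Q(sqrt(-1199)). d mod 4 = 1, so D = disc(K) = d = -1199
h(K) equals the number of primitive reduced positive-definite forms (a, b, c) = a*x^2 + b*x*y + c*y^2 with b^2 - 4ac = D,
where reduced means |b| <= a <= c, with b >= 0 whenever |b| = a or a = c, and primitive means gcd(a, b, c) = 1.
Reduced forces 3a^2 <= |D| = 1199, so 1 <= a <= 19; b must have the parity of D, and c = (b^2 - D)/(4a) must be an integer >= a.
Enumerate a = 1..19, b in [-a, a]:
  a=1: (1, 1, 300)  [1]
  a=2: (2, -1, 150), (2, 1, 150)  [2]
  a=3: (3, -1, 100), (3, 1, 100)  [2]
  a=4: (4, -1, 75), (4, 1, 75)  [2]
  a=5: (5, -1, 60), (5, 1, 60)  [2]
  a=6: (6, -5, 51), (6, -1, 50), (6, 1, 50), (6, 5, 51)  [4]
  a=7: none
  a=8: (8, -7, 39), (8, 7, 39)  [2]
  a=9: (9, -5, 34), (9, 5, 34)  [2]
  a=10: (10, -9, 32), (10, -1, 30), (10, 1, 30), (10, 9, 32)  [4]
  a=11: (11, 11, 30)  [1]
  a=12: (12, -7, 26), (12, -1, 25), (12, 1, 25), (12, 7, 26)  [4]
  a=13: (13, -7, 24), (13, 7, 24)  [2]
  a=14: none
  a=15: (15, -11, 22), (15, -1, 20), (15, 1, 20), (15, 11, 22)  [4]
  a=16: (16, -9, 20), (16, 9, 20)  [2]
  a=17: (17, -5, 18), (17, 5, 18)  [2]
  a=18: (18, -13, 19), (18, 13, 19)  [2]
  a=19: none
Total reduced forms: 1 + 2 + 2 + 2 + 2 + 4 + 2 + 2 + 4 + 1 + 4 + 2 + 4 + 2 + 2 + 2 = 38
h = 38

38


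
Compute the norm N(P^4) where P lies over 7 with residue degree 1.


N(P^a) = p^(a*f)
= 7^(4*1)
= 7^4
= 2401

2401


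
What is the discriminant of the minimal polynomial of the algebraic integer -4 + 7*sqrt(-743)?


The element -4 + 7*sqrt(-743) has minimal polynomial:
x^2 + 8*x + 36423
Discriminant = (8)^2 - 4*(36423)
= 64 - 145692
= -145628

-145628


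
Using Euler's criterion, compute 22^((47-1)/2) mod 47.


p = 47 is prime and the exponent is (p-1)/2 = 23, so by Euler's criterion 22^23 = (22/47) = +1 or -1 mod 47.
Compute by square-and-multiply:
  23 = 16 + 4 + 2 + 1 (binary 10111)
  Repeated squaring mod 47: 22^1 = 22, 22^2 = 14, 22^4 = 8, 22^8 = 17, 22^16 = 7
  22^23 = 22^16 * 22^4 * 22^2 * 22^1 = 7 * 8 * 14 * 22 mod 47
    7 * 8 = 56 = 9 mod 47
    9 * 14 = 126 = 32 mod 47
    32 * 22 = 704 = 46 mod 47
  22^23 = 46 mod 47
Result 46 = p - 1 = -1 mod 47: 22 is a quadratic non-residue mod 47. As a residue in [0, p-1] the value is 46.
22^23 mod 47 = 46

46


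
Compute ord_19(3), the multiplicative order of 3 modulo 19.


We want ord_19(3), the smallest k >= 1 with 3^k = 1 mod 19.
n = 19 = 19, phi(19) = 18; the order divides phi(n).
Divisors of 18: 1, 2, 3, 6, 9, 18
Repeated squaring mod 19: 3^1 = 3, 3^2 = 9, 3^4 = 5, 3^8 = 6, 3^16 = 17
Test divisors in increasing order:
  k=1: 3^1 = 3 mod 19
  k=2: 3^2 = 9 mod 19
  k=3: 3^3 = 9 * 3 = 8 mod 19
  k=6: 3^6 = 5 * 9 = 7 mod 19
  k=9: 3^9 = 6 * 3 = 18 mod 19
  k=18: 3^18 = 17 * 9 = 1 mod 19  <- first divisor giving 1
Order = 18

18


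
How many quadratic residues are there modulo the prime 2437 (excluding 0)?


For prime p, the number of non-zero quadratic residues is (p-1)/2.
= (2437-1)/2
= 1218

1218


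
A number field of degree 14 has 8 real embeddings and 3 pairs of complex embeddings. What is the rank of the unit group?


By Dirichlet's unit theorem:
rank = r1 + r2 - 1
= 8 + 3 - 1
= 10

10


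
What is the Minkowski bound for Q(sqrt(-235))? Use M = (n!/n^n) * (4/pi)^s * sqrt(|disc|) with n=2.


d = -235, d mod 4 = 1, so disc(K) = d = -235; |disc(K)| = 235
Imaginary quadratic field, so n = 2, s = r2 = 1, r1 = 0
M = (n!/n^n) * (4/pi)^s * sqrt(|disc(K)|) = (2!/2^2) * (4/pi)^1 * sqrt(235)
= 0.5 * 1.273240 * 15.329710
= 9.7592

9.7592


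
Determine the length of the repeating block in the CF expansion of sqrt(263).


Run the CF algorithm for sqrt(263).
a_0 = floor(sqrt(263)) = 16; set m_0=0, q_0=1.
Recurrence: m' = q*a - m,  q' = (d - m'^2)/q,  a' = floor((a_0 + m')/q').
  step 1: m=16, q=7, a=4
  step 2: m=12, q=17, a=1
  step 3: m=5, q=14, a=1
  step 4: m=9, q=13, a=1
  step 5: m=4, q=19, a=1
  step 6: m=15, q=2, a=15
  step 7: m=15, q=19, a=1
  step 8: m=4, q=13, a=1
  step 9: m=9, q=14, a=1
  step 10: m=5, q=17, a=1
  step 11: m=12, q=7, a=4
  step 12: m=16, q=1, a=32
a_12 = 2*a_0 = 32, so the period closes here.
sqrt(263) = [16; 4, 1, 1, 1, 1, 15, 1, 1, 1, 1, 4, 32]
Period length = 12

12


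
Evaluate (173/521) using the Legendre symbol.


p = 521 is prime, so compute (173/521) with the reciprocity algorithm (Jacobi-symbol steps: pull out 2s via (2/n), flip via reciprocity, reduce):
  reciprocity: (173/521) -> +(521/173)
  reduce: (2/173)
  pull out 2: (2/173) = -1  (since 173 mod 8 = 5)
  (1/173) = 1
Product of signs = -1
(173/521) = -1

-1


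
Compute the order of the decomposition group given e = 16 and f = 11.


|D_P| = e * f
= 16 * 11
= 176

176


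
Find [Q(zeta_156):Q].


The degree equals Euler's totient phi(156).
156 = 2^2 * 3 * 13
phi(156) = 48

48


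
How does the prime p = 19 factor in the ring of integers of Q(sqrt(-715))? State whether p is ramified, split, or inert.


K = Q(sqrt(-715)). Since d mod 4 = 1, disc(K) = -715.
Check p | disc: -715 mod 19 = 7.
p does not divide disc. Compute Legendre symbol (d/p):
7^((19-1)/2) mod 19 = 1
(d/p) = 1, so p splits: (p) = P*P' with e=1, f=1, g=2.
Therefore p is split.

split


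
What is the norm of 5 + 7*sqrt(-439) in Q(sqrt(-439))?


N(a + b*sqrt(d)) = a^2 - d*b^2
= (5)^2 - (-439)*(7)^2
= 25 + 21511
= 21536

21536


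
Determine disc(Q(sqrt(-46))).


For K = Q(sqrt(d)) with d squarefree: disc(K) = d if d = 1 mod 4, and disc(K) = 4d if d = 2 or 3 mod 4.
Here d = -46, and d mod 4 = 2.
d = 2 mod 4, not 1 (O_K = Z[sqrt(d)]), so disc(K) = 4d = 4 * (-46) = -184

-184


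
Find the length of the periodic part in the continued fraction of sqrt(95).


Run the CF algorithm for sqrt(95).
a_0 = floor(sqrt(95)) = 9; set m_0=0, q_0=1.
Recurrence: m' = q*a - m,  q' = (d - m'^2)/q,  a' = floor((a_0 + m')/q').
  step 1: m=9, q=14, a=1
  step 2: m=5, q=5, a=2
  step 3: m=5, q=14, a=1
  step 4: m=9, q=1, a=18
a_4 = 2*a_0 = 18, so the period closes here.
sqrt(95) = [9; 1, 2, 1, 18]
Period length = 4

4


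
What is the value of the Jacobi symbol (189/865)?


Compute (189/865) via quadratic reciprocity:
  reciprocity: (189/865) -> +(865/189)
  reduce: (109/189)
  reciprocity: (109/189) -> +(189/109)
  reduce: (80/109)
  pull out 2: (2/109) = -1  (since 109 mod 8 = 5)
  pull out 2: (2/109) = -1  (since 109 mod 8 = 5)
  pull out 2: (2/109) = -1  (since 109 mod 8 = 5)
  pull out 2: (2/109) = -1  (since 109 mod 8 = 5)
  reciprocity: (5/109) -> +(109/5)
  reduce: (4/5)
  pull out 2: (2/5) = -1  (since 5 mod 8 = 5)
  pull out 2: (2/5) = -1  (since 5 mod 8 = 5)
  (1/5) = 1
Product of signs = 1

1


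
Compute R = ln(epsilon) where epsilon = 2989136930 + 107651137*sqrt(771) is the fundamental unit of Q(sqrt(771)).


epsilon = 2989136930 + 107651137*sqrt(771)
= 5.9783e+09
R = ln(5.9783e+09)
= 22.5114

22.5114


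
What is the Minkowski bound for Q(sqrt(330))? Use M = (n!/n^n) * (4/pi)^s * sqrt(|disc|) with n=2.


d = 330, d mod 4 = 2, so disc(K) = 4d = 1320; |disc(K)| = 1320
Real quadratic field, so n = 2, s = r2 = 0, r1 = 2
M = (n!/n^n) * (4/pi)^s * sqrt(|disc(K)|) = (2!/2^2) * (4/pi)^0 * sqrt(1320)
= 0.5 * 1.000000 * 36.331804
= 18.1659

18.1659


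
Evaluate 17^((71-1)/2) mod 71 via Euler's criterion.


p = 71 is prime and the exponent is (p-1)/2 = 35, so by Euler's criterion 17^35 = (17/71) = +1 or -1 mod 71.
Compute by square-and-multiply:
  35 = 32 + 2 + 1 (binary 100011)
  Repeated squaring mod 71: 17^1 = 17, 17^2 = 5, 17^4 = 25, 17^8 = 57, 17^16 = 54, 17^32 = 5
  17^35 = 17^32 * 17^2 * 17^1 = 5 * 5 * 17 mod 71
    5 * 5 = 25 = 25 mod 71
    25 * 17 = 425 = 70 mod 71
  17^35 = 70 mod 71
Result 70 = p - 1 = -1 mod 71: 17 is a quadratic non-residue mod 71. As a residue in [0, p-1] the value is 70.
17^35 mod 71 = 70

70


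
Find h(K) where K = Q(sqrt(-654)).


K = Q(sqrt(-654)). d mod 4 = 2, so D = disc(K) = 4d = -2616
h(K) equals the number of primitive reduced positive-definite forms (a, b, c) = a*x^2 + b*x*y + c*y^2 with b^2 - 4ac = D,
where reduced means |b| <= a <= c, with b >= 0 whenever |b| = a or a = c, and primitive means gcd(a, b, c) = 1.
Reduced forces 3a^2 <= |D| = 2616, so 1 <= a <= 29; b must have the parity of D, and c = (b^2 - D)/(4a) must be an integer >= a.
Enumerate a = 1..29, b in [-a, a]:
  a=1: (1, 0, 654)  [1]
  a=2: (2, 0, 327)  [1]
  a=3: (3, 0, 218)  [1]
  a=4: none
  a=5: (5, -2, 131), (5, 2, 131)  [2]
  a=6: (6, 0, 109)  [1]
  a=7: (7, -4, 94), (7, 4, 94)  [2]
  a=8..9: none
  a=10: (10, -8, 67), (10, 8, 67)  [2]
  a=11..12: none
  a=13: (13, -6, 51), (13, 6, 51)  [2]
  a=14: (14, -4, 47), (14, 4, 47)  [2]
  a=15: (15, -12, 46), (15, 12, 46)  [2]
  a=16: none
  a=17: (17, -6, 39), (17, 6, 39)  [2]
  a=18: none
  a=19: (19, -14, 37), (19, 14, 37)  [2]
  a=20: none
  a=21: (21, -18, 35), (21, 18, 35)  [2]
  a=22: none
  a=23: (23, -12, 30), (23, 12, 30)  [2]
  a=24: none
  a=25: (25, -22, 31), (25, 22, 31)  [2]
  a=26: (26, -20, 29), (26, 20, 29)  [2]
  a=27..29: none
Total reduced forms: 1 + 1 + 1 + 2 + 1 + 2 + 2 + 2 + 2 + 2 + 2 + 2 + 2 + 2 + 2 + 2 = 28
h = 28

28


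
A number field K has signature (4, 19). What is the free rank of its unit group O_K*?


By Dirichlet's unit theorem:
rank = r1 + r2 - 1
= 4 + 19 - 1
= 22

22


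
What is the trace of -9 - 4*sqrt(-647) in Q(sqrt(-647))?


Tr(a + b*sqrt(d)) = (a + b*sqrt(d)) + (a - b*sqrt(d)) = 2a
= 2 * (-9)
= -18

-18


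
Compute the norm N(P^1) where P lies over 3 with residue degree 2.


N(P^a) = p^(a*f)
= 3^(1*2)
= 3^2
= 9

9


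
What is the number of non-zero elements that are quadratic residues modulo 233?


For prime p, the number of non-zero quadratic residues is (p-1)/2.
= (233-1)/2
= 116

116


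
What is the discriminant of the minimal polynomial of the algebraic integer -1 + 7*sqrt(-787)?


The element -1 + 7*sqrt(-787) has minimal polynomial:
x^2 + 2*x + 38564
Discriminant = (2)^2 - 4*(38564)
= 4 - 154256
= -154252

-154252


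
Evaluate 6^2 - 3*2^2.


x^2 - d*y^2
= 6^2 - 3*2^2
= 36 - 12
= 24

24


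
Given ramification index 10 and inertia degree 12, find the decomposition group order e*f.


|D_P| = e * f
= 10 * 12
= 120

120


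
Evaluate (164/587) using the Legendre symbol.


p = 587 is prime, so compute (164/587) with the reciprocity algorithm (Jacobi-symbol steps: pull out 2s via (2/n), flip via reciprocity, reduce):
  pull out 2: (2/587) = -1  (since 587 mod 8 = 3)
  pull out 2: (2/587) = -1  (since 587 mod 8 = 3)
  reciprocity: (41/587) -> +(587/41)
  reduce: (13/41)
  reciprocity: (13/41) -> +(41/13)
  reduce: (2/13)
  pull out 2: (2/13) = -1  (since 13 mod 8 = 5)
  (1/13) = 1
Product of signs = -1
(164/587) = -1

-1


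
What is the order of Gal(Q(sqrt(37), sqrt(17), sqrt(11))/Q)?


The 3 square roots of distinct primes are multiplicatively independent over Q,
so [K:Q] = 2^3 and Gal(K/Q) is isomorphic to (Z/2Z)^3.
|Gal| = 2^3 = 8

8


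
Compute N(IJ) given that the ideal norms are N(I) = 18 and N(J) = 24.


N(IJ) = N(I) * N(J)
= 18 * 24
= 432

432


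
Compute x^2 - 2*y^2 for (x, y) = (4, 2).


x^2 - d*y^2
= 4^2 - 2*2^2
= 16 - 8
= 8

8


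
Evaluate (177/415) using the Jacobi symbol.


Compute (177/415) via quadratic reciprocity:
  reciprocity: (177/415) -> +(415/177)
  reduce: (61/177)
  reciprocity: (61/177) -> +(177/61)
  reduce: (55/61)
  reciprocity: (55/61) -> +(61/55)
  reduce: (6/55)
  pull out 2: (2/55) = +1  (since 55 mod 8 = 7)
  reciprocity: (3/55) -> -(55/3)
  reduce: (1/3)
  (1/3) = 1
Product of signs = -1

-1


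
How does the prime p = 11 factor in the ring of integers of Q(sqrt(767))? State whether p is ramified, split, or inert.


K = Q(sqrt(767)). Since d mod 4 = 3, disc(K) = 3068.
Check p | disc: 3068 mod 11 = 10.
p does not divide disc. Compute Legendre symbol (d/p):
8^((11-1)/2) mod 11 = -1
(d/p) = -1, so p is inert: (p) stays prime with e=1, f=2, g=1.
Therefore p is inert.

inert


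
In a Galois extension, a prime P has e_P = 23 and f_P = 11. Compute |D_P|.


|D_P| = e * f
= 23 * 11
= 253

253


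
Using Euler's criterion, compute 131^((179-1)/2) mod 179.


p = 179 is prime and the exponent is (p-1)/2 = 89, so by Euler's criterion 131^89 = (131/179) = +1 or -1 mod 179.
Compute by square-and-multiply:
  89 = 64 + 16 + 8 + 1 (binary 1011001)
  Repeated squaring mod 179: 131^1 = 131, 131^2 = 156, 131^4 = 171, 131^8 = 64, 131^16 = 158, 131^32 = 83, 131^64 = 87
  131^89 = 131^64 * 131^16 * 131^8 * 131^1 = 87 * 158 * 64 * 131 mod 179
    87 * 158 = 13746 = 142 mod 179
    142 * 64 = 9088 = 138 mod 179
    138 * 131 = 18078 = 178 mod 179
  131^89 = 178 mod 179
Result 178 = p - 1 = -1 mod 179: 131 is a quadratic non-residue mod 179. As a residue in [0, p-1] the value is 178.
131^89 mod 179 = 178

178


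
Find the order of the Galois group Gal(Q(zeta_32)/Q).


|Gal(Q(zeta_32)/Q)| = phi(32)
= 16

16


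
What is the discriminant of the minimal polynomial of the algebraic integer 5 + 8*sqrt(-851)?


The element 5 + 8*sqrt(-851) has minimal polynomial:
x^2 - 10*x + 54489
Discriminant = (-10)^2 - 4*(54489)
= 100 - 217956
= -217856

-217856


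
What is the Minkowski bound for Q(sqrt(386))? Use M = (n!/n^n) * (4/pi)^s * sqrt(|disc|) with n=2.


d = 386, d mod 4 = 2, so disc(K) = 4d = 1544; |disc(K)| = 1544
Real quadratic field, so n = 2, s = r2 = 0, r1 = 2
M = (n!/n^n) * (4/pi)^s * sqrt(|disc(K)|) = (2!/2^2) * (4/pi)^0 * sqrt(1544)
= 0.5 * 1.000000 * 39.293765
= 19.6469

19.6469


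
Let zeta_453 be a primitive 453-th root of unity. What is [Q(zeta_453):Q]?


The degree equals Euler's totient phi(453).
453 = 3 * 151
phi(453) = 300

300


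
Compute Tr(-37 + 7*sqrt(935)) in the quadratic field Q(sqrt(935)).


Tr(a + b*sqrt(d)) = (a + b*sqrt(d)) + (a - b*sqrt(d)) = 2a
= 2 * (-37)
= -74

-74


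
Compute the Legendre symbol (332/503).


p = 503 is prime, so compute (332/503) with the reciprocity algorithm (Jacobi-symbol steps: pull out 2s via (2/n), flip via reciprocity, reduce):
  pull out 2: (2/503) = +1  (since 503 mod 8 = 7)
  pull out 2: (2/503) = +1  (since 503 mod 8 = 7)
  reciprocity: (83/503) -> -(503/83)
  reduce: (5/83)
  reciprocity: (5/83) -> +(83/5)
  reduce: (3/5)
  reciprocity: (3/5) -> +(5/3)
  reduce: (2/3)
  pull out 2: (2/3) = -1  (since 3 mod 8 = 3)
  (1/3) = 1
Product of signs = 1
(332/503) = 1

1


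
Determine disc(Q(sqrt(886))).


For K = Q(sqrt(d)) with d squarefree: disc(K) = d if d = 1 mod 4, and disc(K) = 4d if d = 2 or 3 mod 4.
Here d = 886, and d mod 4 = 2.
d = 2 mod 4, not 1 (O_K = Z[sqrt(d)]), so disc(K) = 4d = 4 * (886) = 3544

3544


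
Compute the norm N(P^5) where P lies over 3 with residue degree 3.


N(P^a) = p^(a*f)
= 3^(5*3)
= 3^15
= 14348907

14348907


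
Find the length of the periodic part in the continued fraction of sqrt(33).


Run the CF algorithm for sqrt(33).
a_0 = floor(sqrt(33)) = 5; set m_0=0, q_0=1.
Recurrence: m' = q*a - m,  q' = (d - m'^2)/q,  a' = floor((a_0 + m')/q').
  step 1: m=5, q=8, a=1
  step 2: m=3, q=3, a=2
  step 3: m=3, q=8, a=1
  step 4: m=5, q=1, a=10
a_4 = 2*a_0 = 10, so the period closes here.
sqrt(33) = [5; 1, 2, 1, 10]
Period length = 4

4


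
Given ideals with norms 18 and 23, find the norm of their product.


N(IJ) = N(I) * N(J)
= 18 * 23
= 414

414


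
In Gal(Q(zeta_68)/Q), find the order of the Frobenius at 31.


The Frobenius at p in Gal(Q(zeta_n)/Q) = (Z/nZ)* is the class of p, so its order is ord_68(31), the smallest k >= 1 with 31^k = 1 mod 68.
n = 68 = 2^2 * 17, phi(68) = 32; the order divides phi(n).
Divisors of 32: 1, 2, 4, 8, 16, 32
Repeated squaring mod 68: 31^1 = 31, 31^2 = 9, 31^4 = 13, 31^8 = 33, 31^16 = 1, 31^32 = 1
Test divisors in increasing order:
  k=1: 31^1 = 31 mod 68
  k=2: 31^2 = 9 mod 68
  k=4: 31^4 = 13 mod 68
  k=8: 31^8 = 33 mod 68
  k=16: 31^16 = 1 mod 68  <- first divisor giving 1
Order = 16

16


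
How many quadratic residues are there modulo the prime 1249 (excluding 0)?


For prime p, the number of non-zero quadratic residues is (p-1)/2.
= (1249-1)/2
= 624

624


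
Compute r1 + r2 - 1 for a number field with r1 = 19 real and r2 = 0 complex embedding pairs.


By Dirichlet's unit theorem:
rank = r1 + r2 - 1
= 19 + 0 - 1
= 18

18


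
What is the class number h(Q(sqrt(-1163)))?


K = Q(sqrt(-1163)). d mod 4 = 1, so D = disc(K) = d = -1163
h(K) equals the number of primitive reduced positive-definite forms (a, b, c) = a*x^2 + b*x*y + c*y^2 with b^2 - 4ac = D,
where reduced means |b| <= a <= c, with b >= 0 whenever |b| = a or a = c, and primitive means gcd(a, b, c) = 1.
Reduced forces 3a^2 <= |D| = 1163, so 1 <= a <= 19; b must have the parity of D, and c = (b^2 - D)/(4a) must be an integer >= a.
Enumerate a = 1..19, b in [-a, a]:
  a=1: (1, 1, 291)  [1]
  a=2: none
  a=3: (3, -1, 97), (3, 1, 97)  [2]
  a=4..8: none
  a=9: (9, -5, 33), (9, 5, 33)  [2]
  a=10: none
  a=11: (11, -5, 27), (11, 5, 27)  [2]
  a=12..19: none
Total reduced forms: 1 + 2 + 2 + 2 = 7
h = 7

7


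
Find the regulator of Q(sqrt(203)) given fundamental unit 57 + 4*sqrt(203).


epsilon = 57 + 4*sqrt(203)
= 113.9912
R = ln(113.9912)
= 4.7361

4.7361


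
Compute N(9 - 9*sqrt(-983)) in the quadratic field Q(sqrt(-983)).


N(a + b*sqrt(d)) = a^2 - d*b^2
= (9)^2 - (-983)*(-9)^2
= 81 + 79623
= 79704

79704


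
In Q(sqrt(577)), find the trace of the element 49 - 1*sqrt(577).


Tr(a + b*sqrt(d)) = (a + b*sqrt(d)) + (a - b*sqrt(d)) = 2a
= 2 * (49)
= 98

98


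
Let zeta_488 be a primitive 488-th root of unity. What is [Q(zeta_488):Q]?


The degree equals Euler's totient phi(488).
488 = 2^3 * 61
phi(488) = 240

240


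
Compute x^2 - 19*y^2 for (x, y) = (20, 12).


x^2 - d*y^2
= 20^2 - 19*12^2
= 400 - 2736
= -2336

-2336


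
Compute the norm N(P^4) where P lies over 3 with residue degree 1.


N(P^a) = p^(a*f)
= 3^(4*1)
= 3^4
= 81

81


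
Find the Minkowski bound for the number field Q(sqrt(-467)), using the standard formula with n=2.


d = -467, d mod 4 = 1, so disc(K) = d = -467; |disc(K)| = 467
Imaginary quadratic field, so n = 2, s = r2 = 1, r1 = 0
M = (n!/n^n) * (4/pi)^s * sqrt(|disc(K)|) = (2!/2^2) * (4/pi)^1 * sqrt(467)
= 0.5 * 1.273240 * 21.610183
= 13.7575

13.7575


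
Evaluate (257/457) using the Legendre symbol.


p = 457 is prime, so compute (257/457) with the reciprocity algorithm (Jacobi-symbol steps: pull out 2s via (2/n), flip via reciprocity, reduce):
  reciprocity: (257/457) -> +(457/257)
  reduce: (200/257)
  pull out 2: (2/257) = +1  (since 257 mod 8 = 1)
  pull out 2: (2/257) = +1  (since 257 mod 8 = 1)
  pull out 2: (2/257) = +1  (since 257 mod 8 = 1)
  reciprocity: (25/257) -> +(257/25)
  reduce: (7/25)
  reciprocity: (7/25) -> +(25/7)
  reduce: (4/7)
  pull out 2: (2/7) = +1  (since 7 mod 8 = 7)
  pull out 2: (2/7) = +1  (since 7 mod 8 = 7)
  (1/7) = 1
Product of signs = 1
(257/457) = 1

1


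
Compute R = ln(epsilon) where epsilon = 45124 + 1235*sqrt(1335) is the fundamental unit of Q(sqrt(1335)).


epsilon = 45124 + 1235*sqrt(1335)
= 90248.0000
R = ln(90248.0000)
= 11.4103

11.4103


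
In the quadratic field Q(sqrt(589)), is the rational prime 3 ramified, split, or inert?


K = Q(sqrt(589)). Since d mod 4 = 1, disc(K) = 589.
Check p | disc: 589 mod 3 = 1.
p does not divide disc. Compute Legendre symbol (d/p):
1^((3-1)/2) mod 3 = 1
(d/p) = 1, so p splits: (p) = P*P' with e=1, f=1, g=2.
Therefore p is split.

split


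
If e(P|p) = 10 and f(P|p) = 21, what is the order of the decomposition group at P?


|D_P| = e * f
= 10 * 21
= 210

210


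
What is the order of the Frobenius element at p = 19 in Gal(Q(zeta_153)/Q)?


The Frobenius at p in Gal(Q(zeta_n)/Q) = (Z/nZ)* is the class of p, so its order is ord_153(19), the smallest k >= 1 with 19^k = 1 mod 153.
n = 153 = 3^2 * 17, phi(153) = 96; the order divides phi(n).
Divisors of 96: 1, 2, 3, 4, 6, 8, 12, 16, 24, 32, 48, 96
Repeated squaring mod 153: 19^1 = 19, 19^2 = 55, 19^4 = 118, 19^8 = 1, 19^16 = 1, 19^32 = 1, 19^64 = 1
Test divisors in increasing order:
  k=1: 19^1 = 19 mod 153
  k=2: 19^2 = 55 mod 153
  k=3: 19^3 = 55 * 19 = 127 mod 153
  k=4: 19^4 = 118 mod 153
  k=6: 19^6 = 118 * 55 = 64 mod 153
  k=8: 19^8 = 1 mod 153  <- first divisor giving 1
Order = 8

8


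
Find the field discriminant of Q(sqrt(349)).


For K = Q(sqrt(d)) with d squarefree: disc(K) = d if d = 1 mod 4, and disc(K) = 4d if d = 2 or 3 mod 4.
Here d = 349, and d mod 4 = 1.
d = 1 mod 4 (O_K = Z[(1+sqrt(d))/2]), so disc(K) = d = 349

349


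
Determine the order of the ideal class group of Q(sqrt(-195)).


K = Q(sqrt(-195)). d mod 4 = 1, so D = disc(K) = d = -195
h(K) equals the number of primitive reduced positive-definite forms (a, b, c) = a*x^2 + b*x*y + c*y^2 with b^2 - 4ac = D,
where reduced means |b| <= a <= c, with b >= 0 whenever |b| = a or a = c, and primitive means gcd(a, b, c) = 1.
Reduced forces 3a^2 <= |D| = 195, so 1 <= a <= 8; b must have the parity of D, and c = (b^2 - D)/(4a) must be an integer >= a.
Enumerate a = 1..8, b in [-a, a]:
  a=1: (1, 1, 49)  [1]
  a=2: none
  a=3: (3, 3, 17)  [1]
  a=4: none
  a=5: (5, 5, 11)  [1]
  a=6: none
  a=7: (7, 1, 7)  [1]
  a=8: none
Total reduced forms: 1 + 1 + 1 + 1 = 4
h = 4

4


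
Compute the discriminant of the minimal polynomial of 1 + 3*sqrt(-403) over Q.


The element 1 + 3*sqrt(-403) has minimal polynomial:
x^2 - 2*x + 3628
Discriminant = (-2)^2 - 4*(3628)
= 4 - 14512
= -14508

-14508


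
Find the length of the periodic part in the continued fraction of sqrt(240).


Run the CF algorithm for sqrt(240).
a_0 = floor(sqrt(240)) = 15; set m_0=0, q_0=1.
Recurrence: m' = q*a - m,  q' = (d - m'^2)/q,  a' = floor((a_0 + m')/q').
  step 1: m=15, q=15, a=2
  step 2: m=15, q=1, a=30
a_2 = 2*a_0 = 30, so the period closes here.
sqrt(240) = [15; 2, 30]
Period length = 2

2
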